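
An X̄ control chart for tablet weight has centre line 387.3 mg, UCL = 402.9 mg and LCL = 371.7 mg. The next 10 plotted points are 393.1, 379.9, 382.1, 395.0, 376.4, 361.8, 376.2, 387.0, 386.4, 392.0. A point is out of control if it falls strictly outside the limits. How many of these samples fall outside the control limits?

Compare each point to [371.7, 402.9]: sample 6 = 361.8 < LCL.

1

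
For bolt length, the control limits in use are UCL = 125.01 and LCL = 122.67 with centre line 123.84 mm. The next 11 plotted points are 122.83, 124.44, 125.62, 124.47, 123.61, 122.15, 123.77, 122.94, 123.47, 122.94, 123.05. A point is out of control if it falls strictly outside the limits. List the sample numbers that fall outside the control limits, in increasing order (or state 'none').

Compare each point to [122.67, 125.01]: sample 3 = 125.62 > UCL; sample 6 = 122.15 < LCL.

3, 6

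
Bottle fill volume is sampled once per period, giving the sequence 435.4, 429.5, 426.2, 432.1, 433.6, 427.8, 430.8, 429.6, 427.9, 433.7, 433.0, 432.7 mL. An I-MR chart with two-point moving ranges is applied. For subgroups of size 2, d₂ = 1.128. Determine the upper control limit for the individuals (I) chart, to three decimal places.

439.511

X̄ = (435.4 + 429.5 + 426.2 + 432.1 + 433.6 + 427.8 + 430.8 + 429.6 + 427.9 + 433.7 + 433.0 + 432.7) / 12 = 431.0250
Moving ranges: 5.9, 3.3, 5.9, 1.5, 5.8, 3.0, 1.2, 1.7, 5.8, 0.7, 0.3; M̄R̄ = 35.1000 / 11 = 3.1909
UCL = X̄ + 3·M̄R̄/d₂ = 431.0250 + 3 × 3.1909 / 1.128 = 439.5115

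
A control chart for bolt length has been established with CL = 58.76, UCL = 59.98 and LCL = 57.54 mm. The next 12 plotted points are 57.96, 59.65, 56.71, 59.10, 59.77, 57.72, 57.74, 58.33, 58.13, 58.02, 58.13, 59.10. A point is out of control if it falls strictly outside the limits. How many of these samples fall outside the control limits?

1

Compare each point to [57.54, 59.98]: sample 3 = 56.71 < LCL.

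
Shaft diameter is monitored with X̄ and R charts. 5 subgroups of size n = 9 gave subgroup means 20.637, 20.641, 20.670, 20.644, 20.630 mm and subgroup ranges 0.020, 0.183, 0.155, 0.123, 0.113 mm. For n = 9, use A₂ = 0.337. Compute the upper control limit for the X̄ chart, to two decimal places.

20.68

X̄̄ = (20.637 + 20.641 + 20.670 + 20.644 + 20.630) / 5 = 103.2220 / 5 = 20.6444
R̄ = (0.020 + 0.183 + 0.155 + 0.123 + 0.113) / 5 = 0.5940 / 5 = 0.1188
UCL = X̄̄ + A₂·R̄ = 20.6444 + 0.337 × 0.1188 = 20.6844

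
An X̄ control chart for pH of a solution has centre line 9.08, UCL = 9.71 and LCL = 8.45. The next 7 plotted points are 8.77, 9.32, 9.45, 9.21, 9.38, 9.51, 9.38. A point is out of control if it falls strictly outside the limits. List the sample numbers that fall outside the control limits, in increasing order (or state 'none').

All 7 points lie within [8.45, 9.71].

none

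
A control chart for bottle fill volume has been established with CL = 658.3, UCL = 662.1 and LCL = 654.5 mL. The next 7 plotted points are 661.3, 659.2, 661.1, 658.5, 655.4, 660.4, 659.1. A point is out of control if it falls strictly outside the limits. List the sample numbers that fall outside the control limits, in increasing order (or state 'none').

All 7 points lie within [654.5, 662.1].

none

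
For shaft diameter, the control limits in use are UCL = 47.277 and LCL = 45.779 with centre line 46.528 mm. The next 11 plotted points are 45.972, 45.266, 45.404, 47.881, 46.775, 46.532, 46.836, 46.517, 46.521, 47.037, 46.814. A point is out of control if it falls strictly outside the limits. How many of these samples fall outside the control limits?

Compare each point to [45.779, 47.277]: sample 2 = 45.266 < LCL; sample 3 = 45.404 < LCL; sample 4 = 47.881 > UCL.

3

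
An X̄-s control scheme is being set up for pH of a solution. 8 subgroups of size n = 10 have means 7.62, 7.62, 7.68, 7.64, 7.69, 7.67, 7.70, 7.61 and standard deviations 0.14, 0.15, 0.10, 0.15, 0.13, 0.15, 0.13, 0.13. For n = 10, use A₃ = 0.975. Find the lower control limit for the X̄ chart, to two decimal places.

7.52

X̄̄ = (7.62 + 7.62 + 7.68 + 7.64 + 7.69 + 7.67 + 7.70 + 7.61) / 8 = 7.6538
s̄ = (0.14 + 0.15 + 0.10 + 0.15 + 0.13 + 0.15 + 0.13 + 0.13) / 8 = 0.1350
LCL = X̄̄ − A₃·s̄ = 7.6538 − 0.975 × 0.1350 = 7.5221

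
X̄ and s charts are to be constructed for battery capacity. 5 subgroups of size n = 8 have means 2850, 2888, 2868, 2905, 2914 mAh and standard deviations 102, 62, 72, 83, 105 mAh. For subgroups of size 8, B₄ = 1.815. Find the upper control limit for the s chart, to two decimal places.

s̄ = (102 + 62 + 72 + 83 + 105) / 5 = 84.8000
UCL_s = B₄·s̄ = 1.815 × 84.8000 = 153.9120

153.91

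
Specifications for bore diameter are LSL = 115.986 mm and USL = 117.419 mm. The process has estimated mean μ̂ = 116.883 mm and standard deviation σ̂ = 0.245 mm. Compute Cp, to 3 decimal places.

0.975

Cp = (USL − LSL) / (6σ̂) = (117.419 − 115.986) / (6 × 0.245) = 1.4330 / 1.4700 = 0.9748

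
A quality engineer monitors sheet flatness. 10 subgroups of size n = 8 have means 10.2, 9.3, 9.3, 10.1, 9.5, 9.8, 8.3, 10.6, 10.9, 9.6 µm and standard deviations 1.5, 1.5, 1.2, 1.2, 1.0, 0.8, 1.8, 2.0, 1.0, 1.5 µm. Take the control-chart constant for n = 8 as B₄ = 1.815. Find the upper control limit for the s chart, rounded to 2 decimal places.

2.45

s̄ = (1.5 + 1.5 + 1.2 + 1.2 + 1.0 + 0.8 + 1.8 + 2.0 + 1.0 + 1.5) / 10 = 1.3500
UCL_s = B₄·s̄ = 1.815 × 1.3500 = 2.4503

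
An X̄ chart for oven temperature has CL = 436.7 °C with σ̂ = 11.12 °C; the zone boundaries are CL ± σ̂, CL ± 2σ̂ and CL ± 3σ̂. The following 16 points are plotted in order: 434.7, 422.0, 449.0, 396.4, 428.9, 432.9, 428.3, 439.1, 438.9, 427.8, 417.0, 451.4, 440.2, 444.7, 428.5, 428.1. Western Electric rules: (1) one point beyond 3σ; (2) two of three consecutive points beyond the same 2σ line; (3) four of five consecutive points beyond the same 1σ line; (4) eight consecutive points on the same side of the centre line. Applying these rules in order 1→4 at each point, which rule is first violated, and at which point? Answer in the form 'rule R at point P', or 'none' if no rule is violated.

rule 1 at point 4

Zone of each point (C = within 1σ̂, B = 1σ̂–2σ̂, A = 2σ̂–3σ̂, * = beyond 3σ̂; sign = side of CL): 1:-C, 2:-B, 3:+B, 4:-*, 5:-C, 6:-C, 7:-C, 8:+C, 9:+C, 10:-C, 11:-B, 12:+B, 13:+C, 14:+C, 15:-C, 16:-C
Rule 1 (one point beyond the 3σ limits) is satisfied at point 4.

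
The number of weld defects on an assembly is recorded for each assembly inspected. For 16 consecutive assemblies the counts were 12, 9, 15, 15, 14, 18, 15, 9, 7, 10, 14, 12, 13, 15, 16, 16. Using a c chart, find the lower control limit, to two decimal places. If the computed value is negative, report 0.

c̄ = (12 + 9 + 15 + 15 + 14 + 18 + 15 + 9 + 7 + 10 + 14 + 12 + 13 + 15 + 16 + 16) / 16 = 210 / 16 = 13.1250
LCL = c̄ − 3√c̄ = 13.1250 − 3 × 3.6228 = 2.2565

2.26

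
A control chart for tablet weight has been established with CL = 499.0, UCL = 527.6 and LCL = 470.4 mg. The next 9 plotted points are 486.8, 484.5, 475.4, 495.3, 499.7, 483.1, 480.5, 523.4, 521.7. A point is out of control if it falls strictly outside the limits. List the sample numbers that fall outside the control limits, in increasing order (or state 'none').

All 9 points lie within [470.4, 527.6].

none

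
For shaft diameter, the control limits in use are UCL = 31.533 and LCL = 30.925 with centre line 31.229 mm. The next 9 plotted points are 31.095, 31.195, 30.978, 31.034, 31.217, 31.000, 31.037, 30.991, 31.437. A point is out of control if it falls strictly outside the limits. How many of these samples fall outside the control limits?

All 9 points lie within [30.925, 31.533].

0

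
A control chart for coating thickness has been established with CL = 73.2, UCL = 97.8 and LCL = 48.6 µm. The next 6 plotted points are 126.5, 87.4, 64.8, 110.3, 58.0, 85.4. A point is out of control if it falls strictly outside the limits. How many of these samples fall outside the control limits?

2

Compare each point to [48.6, 97.8]: sample 1 = 126.5 > UCL; sample 4 = 110.3 > UCL.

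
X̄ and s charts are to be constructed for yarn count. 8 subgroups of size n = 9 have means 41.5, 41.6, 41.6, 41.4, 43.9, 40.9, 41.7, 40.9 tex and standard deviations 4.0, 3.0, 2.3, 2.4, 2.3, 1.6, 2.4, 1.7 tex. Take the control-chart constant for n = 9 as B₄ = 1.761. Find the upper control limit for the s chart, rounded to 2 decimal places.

4.34

s̄ = (4.0 + 3.0 + 2.3 + 2.4 + 2.3 + 1.6 + 2.4 + 1.7) / 8 = 2.4625
UCL_s = B₄·s̄ = 1.761 × 2.4625 = 4.3365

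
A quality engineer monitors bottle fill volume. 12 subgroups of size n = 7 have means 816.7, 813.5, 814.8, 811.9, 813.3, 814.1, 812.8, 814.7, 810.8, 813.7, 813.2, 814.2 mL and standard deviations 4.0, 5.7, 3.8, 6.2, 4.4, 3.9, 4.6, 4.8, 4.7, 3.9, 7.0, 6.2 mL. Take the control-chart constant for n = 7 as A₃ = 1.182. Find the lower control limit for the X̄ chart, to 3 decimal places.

807.810

X̄̄ = (816.7 + 813.5 + 814.8 + 811.9 + 813.3 + 814.1 + 812.8 + 814.7 + 810.8 + 813.7 + 813.2 + 814.2) / 12 = 813.6417
s̄ = (4.0 + 5.7 + 3.8 + 6.2 + 4.4 + 3.9 + 4.6 + 4.8 + 4.7 + 3.9 + 7.0 + 6.2) / 12 = 4.9333
LCL = X̄̄ − A₃·s̄ = 813.6417 − 1.182 × 4.9333 = 807.8105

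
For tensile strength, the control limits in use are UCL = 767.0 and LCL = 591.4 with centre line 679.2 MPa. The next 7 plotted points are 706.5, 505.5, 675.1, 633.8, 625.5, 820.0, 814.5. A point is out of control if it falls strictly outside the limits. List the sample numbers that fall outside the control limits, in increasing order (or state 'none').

2, 6, 7

Compare each point to [591.4, 767.0]: sample 2 = 505.5 < LCL; sample 6 = 820.0 > UCL; sample 7 = 814.5 > UCL.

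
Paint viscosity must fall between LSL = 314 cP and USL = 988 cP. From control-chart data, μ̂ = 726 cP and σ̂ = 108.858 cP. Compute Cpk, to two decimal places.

0.80

Cpu = (USL − μ̂) / (3σ̂) = (988 − 726) / (3 × 108.858) = 0.8023; Cpl = (μ̂ − LSL) / (3σ̂) = (726 − 314) / (3 × 108.858) = 1.2616; Cpk = min(Cpu, Cpl) = 0.8023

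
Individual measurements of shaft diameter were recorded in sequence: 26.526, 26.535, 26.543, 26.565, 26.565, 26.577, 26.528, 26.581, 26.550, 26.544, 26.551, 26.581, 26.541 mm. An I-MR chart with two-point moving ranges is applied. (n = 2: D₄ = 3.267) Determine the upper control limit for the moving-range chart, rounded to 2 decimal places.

0.07

Moving ranges: 0.009, 0.008, 0.022, 0.000, 0.012, 0.049, 0.053, 0.031, 0.006, 0.007, 0.030, 0.040; M̄R̄ = 0.2670 / 12 = 0.0223
UCL_MR = D₄·M̄R̄ = 3.267 × 0.0223 = 0.0727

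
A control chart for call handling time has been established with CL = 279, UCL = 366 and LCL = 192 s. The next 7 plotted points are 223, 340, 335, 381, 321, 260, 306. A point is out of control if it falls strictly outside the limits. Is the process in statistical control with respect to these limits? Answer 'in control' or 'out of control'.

out of control

Compare each point to [192, 366]: sample 4 = 381 > UCL.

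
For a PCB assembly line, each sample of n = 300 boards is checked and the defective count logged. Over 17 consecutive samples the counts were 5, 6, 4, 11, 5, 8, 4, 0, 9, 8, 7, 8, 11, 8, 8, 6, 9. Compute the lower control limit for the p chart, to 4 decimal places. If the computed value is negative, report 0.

p̄ = Σdᵢ / (k·n) = 117 / (17 × 300) = 0.02294
LCL = p̄ − 3·√(p̄(1−p̄)/n) = 0.02294 − 3 × 0.00864 = -0.00299 → 0 (negative, so LCL = 0)

0.0000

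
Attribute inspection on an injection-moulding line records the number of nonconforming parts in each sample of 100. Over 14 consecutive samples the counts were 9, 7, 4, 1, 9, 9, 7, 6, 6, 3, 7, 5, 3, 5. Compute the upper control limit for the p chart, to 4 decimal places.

p̄ = Σdᵢ / (k·n) = 81 / (14 × 100) = 0.05786
UCL = p̄ + 3·√(p̄(1−p̄)/n) = 0.05786 + 3 × √(0.05786×0.94214/100) = 0.05786 + 3 × 0.02335 = 0.12790

0.1279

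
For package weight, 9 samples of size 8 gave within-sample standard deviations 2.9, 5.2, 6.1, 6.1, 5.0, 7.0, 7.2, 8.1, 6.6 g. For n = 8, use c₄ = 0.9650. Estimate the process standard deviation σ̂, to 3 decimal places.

s̄ = (2.9 + 5.2 + 6.1 + 6.1 + 5.0 + 7.0 + 7.2 + 8.1 + 6.6) / 9 = 6.0222
σ̂ = s̄ / c₄ = 6.0222 / 0.9650 = 6.2406

6.241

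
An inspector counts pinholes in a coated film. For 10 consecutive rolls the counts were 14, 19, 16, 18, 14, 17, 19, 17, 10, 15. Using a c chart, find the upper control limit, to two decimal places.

27.86

c̄ = (14 + 19 + 16 + 18 + 14 + 17 + 19 + 17 + 10 + 15) / 10 = 159 / 10 = 15.9000
UCL = c̄ + 3√c̄ = 15.9000 + 3 × √15.9000 = 15.9000 + 3 × 3.9875 = 27.8624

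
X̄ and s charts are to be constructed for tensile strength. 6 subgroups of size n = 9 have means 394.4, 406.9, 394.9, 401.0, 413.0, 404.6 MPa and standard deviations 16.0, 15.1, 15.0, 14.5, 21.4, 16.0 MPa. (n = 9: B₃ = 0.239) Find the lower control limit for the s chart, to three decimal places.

3.904

s̄ = (16.0 + 15.1 + 15.0 + 14.5 + 21.4 + 16.0) / 6 = 16.3333
LCL_s = B₃·s̄ = 0.239 × 16.3333 = 3.9037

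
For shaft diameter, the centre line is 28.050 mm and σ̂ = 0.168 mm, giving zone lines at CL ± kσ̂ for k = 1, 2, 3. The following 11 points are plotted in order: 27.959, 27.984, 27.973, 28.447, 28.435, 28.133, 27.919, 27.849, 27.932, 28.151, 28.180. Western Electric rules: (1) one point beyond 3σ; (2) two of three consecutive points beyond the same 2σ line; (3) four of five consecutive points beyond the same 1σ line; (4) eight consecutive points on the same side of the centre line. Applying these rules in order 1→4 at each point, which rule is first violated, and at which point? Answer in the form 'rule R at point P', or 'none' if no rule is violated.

rule 2 at point 5

Zone of each point (C = within 1σ̂, B = 1σ̂–2σ̂, A = 2σ̂–3σ̂, * = beyond 3σ̂; sign = side of CL): 1:-C, 2:-C, 3:-C, 4:+A, 5:+A, 6:+C, 7:-C, 8:-B, 9:-C, 10:+C, 11:+C
Rule 2 (two of three consecutive points beyond the same 2σ limit) is satisfied at point 5.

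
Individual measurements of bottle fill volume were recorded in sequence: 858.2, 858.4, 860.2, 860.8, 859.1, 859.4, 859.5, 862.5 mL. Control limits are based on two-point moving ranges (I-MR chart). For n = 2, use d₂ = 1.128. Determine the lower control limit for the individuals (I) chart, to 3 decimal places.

856.837

X̄ = (858.2 + 858.4 + 860.2 + 860.8 + 859.1 + 859.4 + 859.5 + 862.5) / 8 = 859.7625
Moving ranges: 0.2, 1.8, 0.6, 1.7, 0.3, 0.1, 3.0; M̄R̄ = 7.7000 / 7 = 1.1000
LCL = X̄ − 3·M̄R̄/d₂ = 859.7625 − 3 × 1.1000 / 1.128 = 856.8370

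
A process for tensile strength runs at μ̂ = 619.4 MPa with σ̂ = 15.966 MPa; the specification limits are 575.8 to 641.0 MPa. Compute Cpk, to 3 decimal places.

Cpu = (USL − μ̂) / (3σ̂) = (641.0 − 619.4) / (3 × 15.966) = 0.4510; Cpl = (μ̂ − LSL) / (3σ̂) = (619.4 − 575.8) / (3 × 15.966) = 0.9103; Cpk = min(Cpu, Cpl) = 0.4510

0.451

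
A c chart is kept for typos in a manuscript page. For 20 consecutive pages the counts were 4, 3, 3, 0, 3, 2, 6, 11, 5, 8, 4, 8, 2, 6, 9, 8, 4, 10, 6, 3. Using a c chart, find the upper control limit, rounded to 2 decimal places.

c̄ = (4 + 3 + 3 + 0 + 3 + 2 + 6 + 11 + 5 + 8 + 4 + 8 + 2 + 6 + 9 + 8 + 4 + 10 + 6 + 3) / 20 = 105 / 20 = 5.2500
UCL = c̄ + 3√c̄ = 5.2500 + 3 × √5.2500 = 5.2500 + 3 × 2.2913 = 12.1239

12.12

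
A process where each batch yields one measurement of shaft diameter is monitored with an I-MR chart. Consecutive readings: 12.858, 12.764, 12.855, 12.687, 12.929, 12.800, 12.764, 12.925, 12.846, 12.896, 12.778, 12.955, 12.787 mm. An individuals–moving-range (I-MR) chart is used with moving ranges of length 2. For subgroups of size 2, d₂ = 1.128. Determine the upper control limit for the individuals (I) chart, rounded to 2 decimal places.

13.17

X̄ = (12.858 + 12.764 + 12.855 + 12.687 + 12.929 + 12.800 + 12.764 + 12.925 + 12.846 + 12.896 + 12.778 + 12.955 + 12.787) / 13 = 12.8342
Moving ranges: 0.094, 0.091, 0.168, 0.242, 0.129, 0.036, 0.161, 0.079, 0.050, 0.118, 0.177, 0.168; M̄R̄ = 1.5130 / 12 = 0.1261
UCL = X̄ + 3·M̄R̄/d₂ = 12.8342 + 3 × 0.1261 / 1.128 = 13.1695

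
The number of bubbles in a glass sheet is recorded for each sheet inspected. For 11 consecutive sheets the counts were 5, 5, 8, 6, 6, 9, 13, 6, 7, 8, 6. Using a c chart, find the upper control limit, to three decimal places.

c̄ = (5 + 5 + 8 + 6 + 6 + 9 + 13 + 6 + 7 + 8 + 6) / 11 = 79 / 11 = 7.1818
UCL = c̄ + 3√c̄ = 7.1818 + 3 × √7.1818 = 7.1818 + 3 × 2.6799 = 15.2215

15.221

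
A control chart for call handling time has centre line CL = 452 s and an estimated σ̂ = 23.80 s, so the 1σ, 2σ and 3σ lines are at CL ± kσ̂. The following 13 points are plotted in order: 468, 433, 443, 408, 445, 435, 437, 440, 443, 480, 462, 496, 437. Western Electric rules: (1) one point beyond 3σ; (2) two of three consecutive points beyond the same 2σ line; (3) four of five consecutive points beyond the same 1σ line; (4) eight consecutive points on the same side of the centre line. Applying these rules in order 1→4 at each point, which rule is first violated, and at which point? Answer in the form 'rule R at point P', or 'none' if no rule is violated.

rule 4 at point 9

Zone of each point (C = within 1σ̂, B = 1σ̂–2σ̂, A = 2σ̂–3σ̂, * = beyond 3σ̂; sign = side of CL): 1:+C, 2:-C, 3:-C, 4:-B, 5:-C, 6:-C, 7:-C, 8:-C, 9:-C, 10:+B, 11:+C, 12:+B, 13:-C
Rule 4 (eight consecutive points on the same side of the centre line) is satisfied at point 9.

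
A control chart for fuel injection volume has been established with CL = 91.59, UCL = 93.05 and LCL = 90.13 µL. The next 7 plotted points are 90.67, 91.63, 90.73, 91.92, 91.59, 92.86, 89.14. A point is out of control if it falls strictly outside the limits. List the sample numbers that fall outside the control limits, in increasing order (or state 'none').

7

Compare each point to [90.13, 93.05]: sample 7 = 89.14 < LCL.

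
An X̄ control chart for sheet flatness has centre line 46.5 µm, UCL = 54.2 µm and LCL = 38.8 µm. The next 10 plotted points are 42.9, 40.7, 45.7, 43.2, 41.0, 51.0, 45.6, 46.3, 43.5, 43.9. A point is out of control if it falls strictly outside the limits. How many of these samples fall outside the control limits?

All 10 points lie within [38.8, 54.2].

0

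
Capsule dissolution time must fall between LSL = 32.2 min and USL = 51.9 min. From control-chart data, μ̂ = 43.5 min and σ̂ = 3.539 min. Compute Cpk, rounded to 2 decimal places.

Cpu = (USL − μ̂) / (3σ̂) = (51.9 − 43.5) / (3 × 3.539) = 0.7912; Cpl = (μ̂ − LSL) / (3σ̂) = (43.5 − 32.2) / (3 × 3.539) = 1.0643; Cpk = min(Cpu, Cpl) = 0.7912

0.79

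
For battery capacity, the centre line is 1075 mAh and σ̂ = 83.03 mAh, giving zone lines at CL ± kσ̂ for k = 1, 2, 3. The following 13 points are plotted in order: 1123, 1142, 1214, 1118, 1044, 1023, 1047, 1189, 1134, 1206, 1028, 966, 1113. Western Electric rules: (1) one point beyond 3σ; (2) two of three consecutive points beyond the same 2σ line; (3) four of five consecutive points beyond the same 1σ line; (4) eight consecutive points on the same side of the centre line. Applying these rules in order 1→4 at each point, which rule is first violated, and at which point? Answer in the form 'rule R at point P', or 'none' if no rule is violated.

none

Zone of each point (C = within 1σ̂, B = 1σ̂–2σ̂, A = 2σ̂–3σ̂, * = beyond 3σ̂; sign = side of CL): 1:+C, 2:+C, 3:+B, 4:+C, 5:-C, 6:-C, 7:-C, 8:+B, 9:+C, 10:+B, 11:-C, 12:-B, 13:+C
No rule fires across all 13 points.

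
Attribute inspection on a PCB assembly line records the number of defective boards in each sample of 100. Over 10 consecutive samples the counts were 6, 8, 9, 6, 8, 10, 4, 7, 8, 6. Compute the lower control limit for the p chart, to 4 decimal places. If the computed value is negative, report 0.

0.0000

p̄ = Σdᵢ / (k·n) = 72 / (10 × 100) = 0.07200
LCL = p̄ − 3·√(p̄(1−p̄)/n) = 0.07200 − 3 × 0.02585 = -0.00555 → 0 (negative, so LCL = 0)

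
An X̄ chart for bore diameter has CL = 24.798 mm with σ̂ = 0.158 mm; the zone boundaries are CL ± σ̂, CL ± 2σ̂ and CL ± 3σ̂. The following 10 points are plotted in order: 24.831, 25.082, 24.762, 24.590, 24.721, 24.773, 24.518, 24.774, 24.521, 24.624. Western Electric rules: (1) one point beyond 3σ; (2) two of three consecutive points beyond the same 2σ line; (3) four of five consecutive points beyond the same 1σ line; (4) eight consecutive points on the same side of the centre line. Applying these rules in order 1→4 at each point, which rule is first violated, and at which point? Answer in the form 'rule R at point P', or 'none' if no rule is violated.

Zone of each point (C = within 1σ̂, B = 1σ̂–2σ̂, A = 2σ̂–3σ̂, * = beyond 3σ̂; sign = side of CL): 1:+C, 2:+B, 3:-C, 4:-B, 5:-C, 6:-C, 7:-B, 8:-C, 9:-B, 10:-B
Rule 4 (eight consecutive points on the same side of the centre line) is satisfied at point 10.

rule 4 at point 10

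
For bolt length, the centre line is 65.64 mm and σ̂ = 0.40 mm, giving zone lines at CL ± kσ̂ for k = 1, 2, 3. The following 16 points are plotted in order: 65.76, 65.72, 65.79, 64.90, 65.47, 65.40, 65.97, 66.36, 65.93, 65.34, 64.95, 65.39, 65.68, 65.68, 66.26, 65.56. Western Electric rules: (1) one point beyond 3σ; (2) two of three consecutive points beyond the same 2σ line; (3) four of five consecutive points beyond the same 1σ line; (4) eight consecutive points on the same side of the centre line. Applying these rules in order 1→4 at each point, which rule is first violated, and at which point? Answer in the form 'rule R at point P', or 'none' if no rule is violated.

Zone of each point (C = within 1σ̂, B = 1σ̂–2σ̂, A = 2σ̂–3σ̂, * = beyond 3σ̂; sign = side of CL): 1:+C, 2:+C, 3:+C, 4:-B, 5:-C, 6:-C, 7:+C, 8:+B, 9:+C, 10:-C, 11:-B, 12:-C, 13:+C, 14:+C, 15:+B, 16:-C
No rule fires across all 16 points.

none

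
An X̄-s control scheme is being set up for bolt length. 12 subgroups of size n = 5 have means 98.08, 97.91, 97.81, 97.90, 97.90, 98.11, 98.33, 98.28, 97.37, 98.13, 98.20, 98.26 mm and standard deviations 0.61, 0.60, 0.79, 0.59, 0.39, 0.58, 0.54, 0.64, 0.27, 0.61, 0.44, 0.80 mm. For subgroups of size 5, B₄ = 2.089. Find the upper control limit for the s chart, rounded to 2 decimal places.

s̄ = (0.61 + 0.60 + 0.79 + 0.59 + 0.39 + 0.58 + 0.54 + 0.64 + 0.27 + 0.61 + 0.44 + 0.80) / 12 = 0.5717
UCL_s = B₄·s̄ = 2.089 × 0.5717 = 1.1942

1.19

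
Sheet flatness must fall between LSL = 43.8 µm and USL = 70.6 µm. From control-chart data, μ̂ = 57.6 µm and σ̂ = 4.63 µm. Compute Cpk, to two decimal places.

Cpu = (USL − μ̂) / (3σ̂) = (70.6 − 57.6) / (3 × 4.63) = 0.9359; Cpl = (μ̂ − LSL) / (3σ̂) = (57.6 − 43.8) / (3 × 4.63) = 0.9935; Cpk = min(Cpu, Cpl) = 0.9359

0.94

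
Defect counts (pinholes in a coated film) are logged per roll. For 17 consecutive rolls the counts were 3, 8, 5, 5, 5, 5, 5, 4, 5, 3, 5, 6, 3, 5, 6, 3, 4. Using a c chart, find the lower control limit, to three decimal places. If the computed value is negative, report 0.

0.000

c̄ = (3 + 8 + 5 + 5 + 5 + 5 + 5 + 4 + 5 + 3 + 5 + 6 + 3 + 5 + 6 + 3 + 4) / 17 = 80 / 17 = 4.7059
LCL = c̄ − 3√c̄ = 4.7059 − 3 × 2.1693 = -1.8020 → 0 (cannot be negative)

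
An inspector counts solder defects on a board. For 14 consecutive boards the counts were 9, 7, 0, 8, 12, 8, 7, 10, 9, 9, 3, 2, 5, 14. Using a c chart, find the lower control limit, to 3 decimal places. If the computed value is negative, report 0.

0.000

c̄ = (9 + 7 + 0 + 8 + 12 + 8 + 7 + 10 + 9 + 9 + 3 + 2 + 5 + 14) / 14 = 103 / 14 = 7.3571
LCL = c̄ − 3√c̄ = 7.3571 − 3 × 2.7124 = -0.7801 → 0 (cannot be negative)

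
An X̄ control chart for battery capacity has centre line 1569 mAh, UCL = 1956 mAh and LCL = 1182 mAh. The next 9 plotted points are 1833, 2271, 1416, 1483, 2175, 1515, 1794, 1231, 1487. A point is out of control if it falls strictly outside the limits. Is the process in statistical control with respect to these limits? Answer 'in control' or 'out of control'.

Compare each point to [1182, 1956]: sample 2 = 2271 > UCL; sample 5 = 2175 > UCL.

out of control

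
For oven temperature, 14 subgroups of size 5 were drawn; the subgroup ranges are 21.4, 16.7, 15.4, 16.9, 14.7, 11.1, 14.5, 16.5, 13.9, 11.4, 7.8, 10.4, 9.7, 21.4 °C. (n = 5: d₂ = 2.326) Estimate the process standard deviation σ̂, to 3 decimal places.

6.197

R̄ = (21.4 + 16.7 + 15.4 + 16.9 + 14.7 + 11.1 + 14.5 + 16.5 + 13.9 + 11.4 + 7.8 + 10.4 + 9.7 + 21.4) / 14 = 14.4143
σ̂ = R̄ / d₂ = 14.4143 / 2.326 = 6.1970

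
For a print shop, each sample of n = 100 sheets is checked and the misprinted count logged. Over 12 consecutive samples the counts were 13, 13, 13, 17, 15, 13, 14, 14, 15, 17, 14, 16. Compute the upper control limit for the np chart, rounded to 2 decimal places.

p̄ = Σdᵢ / (k·n) = 174 / (12 × 100) = 0.14500
UCL = np̄ + 3·√(np̄(1−p̄)) = 14.5000 + 3 × √(14.5000×0.85500) = 14.5000 + 3 × 3.5210 = 25.0630

25.06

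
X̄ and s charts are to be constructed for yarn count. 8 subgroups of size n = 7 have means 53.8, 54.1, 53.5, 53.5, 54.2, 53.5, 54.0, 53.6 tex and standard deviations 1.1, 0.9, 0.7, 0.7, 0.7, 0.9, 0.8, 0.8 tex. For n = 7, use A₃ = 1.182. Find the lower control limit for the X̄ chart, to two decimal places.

X̄̄ = (53.8 + 54.1 + 53.5 + 53.5 + 54.2 + 53.5 + 54.0 + 53.6) / 8 = 53.7750
s̄ = (1.1 + 0.9 + 0.7 + 0.7 + 0.7 + 0.9 + 0.8 + 0.8) / 8 = 0.8250
LCL = X̄̄ − A₃·s̄ = 53.7750 − 1.182 × 0.8250 = 52.7998

52.80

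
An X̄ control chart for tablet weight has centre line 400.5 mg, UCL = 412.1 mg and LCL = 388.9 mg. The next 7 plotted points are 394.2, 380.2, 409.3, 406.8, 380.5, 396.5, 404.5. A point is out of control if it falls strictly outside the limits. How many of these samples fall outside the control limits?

2

Compare each point to [388.9, 412.1]: sample 2 = 380.2 < LCL; sample 5 = 380.5 < LCL.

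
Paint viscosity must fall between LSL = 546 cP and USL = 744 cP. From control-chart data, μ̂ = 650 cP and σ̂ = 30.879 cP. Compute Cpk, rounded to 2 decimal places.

Cpu = (USL − μ̂) / (3σ̂) = (744 − 650) / (3 × 30.879) = 1.0147; Cpl = (μ̂ − LSL) / (3σ̂) = (650 − 546) / (3 × 30.879) = 1.1227; Cpk = min(Cpu, Cpl) = 1.0147

1.01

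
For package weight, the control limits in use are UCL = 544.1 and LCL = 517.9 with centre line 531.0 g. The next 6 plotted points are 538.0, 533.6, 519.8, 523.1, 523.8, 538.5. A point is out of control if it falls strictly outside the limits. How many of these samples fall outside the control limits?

0

All 6 points lie within [517.9, 544.1].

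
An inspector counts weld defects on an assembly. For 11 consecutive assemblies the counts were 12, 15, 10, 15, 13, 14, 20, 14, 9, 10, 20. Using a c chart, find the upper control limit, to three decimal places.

c̄ = (12 + 15 + 10 + 15 + 13 + 14 + 20 + 14 + 9 + 10 + 20) / 11 = 152 / 11 = 13.8182
UCL = c̄ + 3√c̄ = 13.8182 + 3 × √13.8182 = 13.8182 + 3 × 3.7173 = 24.9700

24.970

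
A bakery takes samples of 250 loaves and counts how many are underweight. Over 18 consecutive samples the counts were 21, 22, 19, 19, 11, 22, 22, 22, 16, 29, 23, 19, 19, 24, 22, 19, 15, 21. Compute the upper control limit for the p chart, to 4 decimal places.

p̄ = Σdᵢ / (k·n) = 365 / (18 × 250) = 0.08111
UCL = p̄ + 3·√(p̄(1−p̄)/n) = 0.08111 + 3 × √(0.08111×0.91889/250) = 0.08111 + 3 × 0.01727 = 0.13291

0.1329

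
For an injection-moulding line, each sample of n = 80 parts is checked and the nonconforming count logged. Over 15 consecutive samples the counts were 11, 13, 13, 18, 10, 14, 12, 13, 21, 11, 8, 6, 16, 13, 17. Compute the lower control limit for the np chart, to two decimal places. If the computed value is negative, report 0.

3.15

p̄ = Σdᵢ / (k·n) = 196 / (15 × 80) = 0.16333
LCL = np̄ − 3·√(np̄(1−p̄)) = 13.0667 − 3 × 3.3064 = 3.1474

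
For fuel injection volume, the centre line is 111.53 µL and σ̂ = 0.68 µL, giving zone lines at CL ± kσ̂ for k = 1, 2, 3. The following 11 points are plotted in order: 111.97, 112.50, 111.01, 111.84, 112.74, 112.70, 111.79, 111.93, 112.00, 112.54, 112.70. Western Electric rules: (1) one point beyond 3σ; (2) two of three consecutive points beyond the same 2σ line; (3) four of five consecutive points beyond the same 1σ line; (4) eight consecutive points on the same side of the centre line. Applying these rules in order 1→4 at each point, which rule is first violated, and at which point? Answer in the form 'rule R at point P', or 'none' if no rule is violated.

rule 4 at point 11

Zone of each point (C = within 1σ̂, B = 1σ̂–2σ̂, A = 2σ̂–3σ̂, * = beyond 3σ̂; sign = side of CL): 1:+C, 2:+B, 3:-C, 4:+C, 5:+B, 6:+B, 7:+C, 8:+C, 9:+C, 10:+B, 11:+B
Rule 4 (eight consecutive points on the same side of the centre line) is satisfied at point 11.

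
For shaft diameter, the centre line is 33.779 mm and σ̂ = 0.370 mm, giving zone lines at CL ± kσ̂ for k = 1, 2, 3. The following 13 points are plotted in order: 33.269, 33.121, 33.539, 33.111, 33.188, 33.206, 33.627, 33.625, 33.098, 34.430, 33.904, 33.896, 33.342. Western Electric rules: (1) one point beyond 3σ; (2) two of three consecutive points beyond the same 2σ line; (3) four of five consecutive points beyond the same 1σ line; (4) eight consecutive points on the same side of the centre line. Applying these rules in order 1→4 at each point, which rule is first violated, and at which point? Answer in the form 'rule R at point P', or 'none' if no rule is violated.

Zone of each point (C = within 1σ̂, B = 1σ̂–2σ̂, A = 2σ̂–3σ̂, * = beyond 3σ̂; sign = side of CL): 1:-B, 2:-B, 3:-C, 4:-B, 5:-B, 6:-B, 7:-C, 8:-C, 9:-B, 10:+B, 11:+C, 12:+C, 13:-B
Rule 3 (four of five consecutive points beyond the same 1σ limit) is satisfied at point 5.

rule 3 at point 5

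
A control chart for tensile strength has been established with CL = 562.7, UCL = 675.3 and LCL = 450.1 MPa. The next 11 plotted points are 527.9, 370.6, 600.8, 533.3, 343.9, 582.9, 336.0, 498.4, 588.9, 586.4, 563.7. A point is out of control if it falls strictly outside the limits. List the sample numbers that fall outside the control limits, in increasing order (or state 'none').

2, 5, 7

Compare each point to [450.1, 675.3]: sample 2 = 370.6 < LCL; sample 5 = 343.9 < LCL; sample 7 = 336.0 < LCL.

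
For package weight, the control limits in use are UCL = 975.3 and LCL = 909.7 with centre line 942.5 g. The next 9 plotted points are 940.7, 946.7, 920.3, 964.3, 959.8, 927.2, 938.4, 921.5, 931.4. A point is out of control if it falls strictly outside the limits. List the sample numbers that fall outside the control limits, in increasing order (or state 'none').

All 9 points lie within [909.7, 975.3].

none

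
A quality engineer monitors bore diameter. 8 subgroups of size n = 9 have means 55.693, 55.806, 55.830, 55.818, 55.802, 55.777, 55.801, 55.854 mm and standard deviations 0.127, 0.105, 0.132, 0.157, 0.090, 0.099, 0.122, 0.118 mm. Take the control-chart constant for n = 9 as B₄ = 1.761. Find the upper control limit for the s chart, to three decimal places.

s̄ = (0.127 + 0.105 + 0.132 + 0.157 + 0.090 + 0.099 + 0.122 + 0.118) / 8 = 0.1187
UCL_s = B₄·s̄ = 1.761 × 0.1187 = 0.2091

0.209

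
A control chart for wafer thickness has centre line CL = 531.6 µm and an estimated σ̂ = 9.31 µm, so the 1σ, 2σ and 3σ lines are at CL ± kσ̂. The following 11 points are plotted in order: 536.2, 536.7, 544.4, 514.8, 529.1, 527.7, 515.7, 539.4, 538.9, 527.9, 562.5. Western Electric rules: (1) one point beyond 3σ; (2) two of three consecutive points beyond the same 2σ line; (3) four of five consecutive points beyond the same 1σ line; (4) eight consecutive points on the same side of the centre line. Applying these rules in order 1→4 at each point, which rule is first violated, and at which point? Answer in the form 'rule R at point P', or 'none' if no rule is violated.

Zone of each point (C = within 1σ̂, B = 1σ̂–2σ̂, A = 2σ̂–3σ̂, * = beyond 3σ̂; sign = side of CL): 1:+C, 2:+C, 3:+B, 4:-B, 5:-C, 6:-C, 7:-B, 8:+C, 9:+C, 10:-C, 11:+*
Rule 1 (one point beyond the 3σ limits) is satisfied at point 11.

rule 1 at point 11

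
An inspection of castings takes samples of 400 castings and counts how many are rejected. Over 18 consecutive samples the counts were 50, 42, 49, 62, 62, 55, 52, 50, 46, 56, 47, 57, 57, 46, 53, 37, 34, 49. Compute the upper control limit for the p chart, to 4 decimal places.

p̄ = Σdᵢ / (k·n) = 904 / (18 × 400) = 0.12556
UCL = p̄ + 3·√(p̄(1−p̄)/n) = 0.12556 + 3 × √(0.12556×0.87444/400) = 0.12556 + 3 × 0.01657 = 0.17526

0.1753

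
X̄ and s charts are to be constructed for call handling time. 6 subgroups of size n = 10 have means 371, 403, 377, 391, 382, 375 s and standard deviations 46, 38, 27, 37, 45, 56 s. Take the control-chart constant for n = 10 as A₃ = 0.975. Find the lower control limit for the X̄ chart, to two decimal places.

342.70

X̄̄ = (371 + 403 + 377 + 391 + 382 + 375) / 6 = 383.1667
s̄ = (46 + 38 + 27 + 37 + 45 + 56) / 6 = 41.5000
LCL = X̄̄ − A₃·s̄ = 383.1667 − 0.975 × 41.5000 = 342.7042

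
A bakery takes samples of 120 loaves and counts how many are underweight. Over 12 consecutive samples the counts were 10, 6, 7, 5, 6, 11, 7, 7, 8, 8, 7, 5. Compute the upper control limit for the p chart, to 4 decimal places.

p̄ = Σdᵢ / (k·n) = 87 / (12 × 120) = 0.06042
UCL = p̄ + 3·√(p̄(1−p̄)/n) = 0.06042 + 3 × √(0.06042×0.93958/120) = 0.06042 + 3 × 0.02175 = 0.12567

0.1257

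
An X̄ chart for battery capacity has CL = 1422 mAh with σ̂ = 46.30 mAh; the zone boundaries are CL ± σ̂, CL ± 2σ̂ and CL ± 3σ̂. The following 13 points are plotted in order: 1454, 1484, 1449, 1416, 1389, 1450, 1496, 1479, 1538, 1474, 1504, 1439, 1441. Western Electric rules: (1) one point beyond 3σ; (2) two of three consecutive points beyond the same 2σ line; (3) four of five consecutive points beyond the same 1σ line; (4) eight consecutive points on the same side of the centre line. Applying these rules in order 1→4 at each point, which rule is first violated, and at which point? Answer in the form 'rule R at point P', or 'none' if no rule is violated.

rule 3 at point 10

Zone of each point (C = within 1σ̂, B = 1σ̂–2σ̂, A = 2σ̂–3σ̂, * = beyond 3σ̂; sign = side of CL): 1:+C, 2:+B, 3:+C, 4:-C, 5:-C, 6:+C, 7:+B, 8:+B, 9:+A, 10:+B, 11:+B, 12:+C, 13:+C
Rule 3 (four of five consecutive points beyond the same 1σ limit) is satisfied at point 10.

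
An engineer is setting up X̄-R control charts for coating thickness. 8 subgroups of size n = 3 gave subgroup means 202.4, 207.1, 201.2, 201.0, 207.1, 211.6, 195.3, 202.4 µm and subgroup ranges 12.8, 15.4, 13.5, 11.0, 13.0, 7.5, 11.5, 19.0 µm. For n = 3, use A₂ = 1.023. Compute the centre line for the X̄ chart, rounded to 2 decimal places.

X̄̄ = (202.4 + 207.1 + 201.2 + 201.0 + 207.1 + 211.6 + 195.3 + 202.4) / 8 = 1628.1000 / 8 = 203.5125
CL = X̄̄ = 203.5125

203.51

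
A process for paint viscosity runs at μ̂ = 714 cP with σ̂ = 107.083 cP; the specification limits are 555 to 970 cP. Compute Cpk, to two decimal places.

0.49

Cpu = (USL − μ̂) / (3σ̂) = (970 − 714) / (3 × 107.083) = 0.7969; Cpl = (μ̂ − LSL) / (3σ̂) = (714 − 555) / (3 × 107.083) = 0.4949; Cpk = min(Cpu, Cpl) = 0.4949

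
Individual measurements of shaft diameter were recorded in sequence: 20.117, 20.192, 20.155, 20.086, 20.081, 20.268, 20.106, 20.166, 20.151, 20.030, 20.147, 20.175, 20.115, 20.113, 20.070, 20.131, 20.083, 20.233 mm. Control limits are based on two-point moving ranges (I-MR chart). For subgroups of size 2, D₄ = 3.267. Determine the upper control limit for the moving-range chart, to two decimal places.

0.24

Moving ranges: 0.075, 0.037, 0.069, 0.005, 0.187, 0.162, 0.060, 0.015, 0.121, 0.117, 0.028, 0.060, 0.002, 0.043, 0.061, 0.048, 0.150; M̄R̄ = 1.2400 / 17 = 0.0729
UCL_MR = D₄·M̄R̄ = 3.267 × 0.0729 = 0.2383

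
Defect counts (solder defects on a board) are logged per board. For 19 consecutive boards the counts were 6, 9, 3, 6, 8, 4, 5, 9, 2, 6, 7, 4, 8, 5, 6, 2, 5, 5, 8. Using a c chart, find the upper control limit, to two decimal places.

c̄ = (6 + 9 + 3 + 6 + 8 + 4 + 5 + 9 + 2 + 6 + 7 + 4 + 8 + 5 + 6 + 2 + 5 + 5 + 8) / 19 = 108 / 19 = 5.6842
UCL = c̄ + 3√c̄ = 5.6842 + 3 × √5.6842 = 5.6842 + 3 × 2.3842 = 12.8367

12.84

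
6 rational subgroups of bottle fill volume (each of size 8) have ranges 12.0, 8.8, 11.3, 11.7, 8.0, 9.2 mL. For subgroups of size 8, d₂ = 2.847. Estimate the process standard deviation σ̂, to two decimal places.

3.57

R̄ = (12.0 + 8.8 + 11.3 + 11.7 + 8.0 + 9.2) / 6 = 10.1667
σ̂ = R̄ / d₂ = 10.1667 / 2.847 = 3.5710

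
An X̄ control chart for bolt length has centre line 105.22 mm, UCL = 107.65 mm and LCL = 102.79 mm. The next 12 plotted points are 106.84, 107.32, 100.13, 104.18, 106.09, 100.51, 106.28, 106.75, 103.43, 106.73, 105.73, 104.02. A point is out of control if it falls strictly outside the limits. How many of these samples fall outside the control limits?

Compare each point to [102.79, 107.65]: sample 3 = 100.13 < LCL; sample 6 = 100.51 < LCL.

2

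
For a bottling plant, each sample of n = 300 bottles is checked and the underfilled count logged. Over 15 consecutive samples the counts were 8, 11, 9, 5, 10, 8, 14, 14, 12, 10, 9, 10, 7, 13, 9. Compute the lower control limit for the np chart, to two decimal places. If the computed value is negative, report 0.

p̄ = Σdᵢ / (k·n) = 149 / (15 × 300) = 0.03311
LCL = np̄ − 3·√(np̄(1−p̄)) = 9.9333 − 3 × 3.0991 = 0.6360

0.64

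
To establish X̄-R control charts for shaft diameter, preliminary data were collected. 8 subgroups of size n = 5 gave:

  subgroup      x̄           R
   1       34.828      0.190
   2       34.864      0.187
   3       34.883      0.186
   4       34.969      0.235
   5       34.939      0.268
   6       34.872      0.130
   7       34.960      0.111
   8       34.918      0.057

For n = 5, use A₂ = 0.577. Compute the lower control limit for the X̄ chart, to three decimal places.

34.806

X̄̄ = (34.828 + 34.864 + 34.883 + 34.969 + 34.939 + 34.872 + 34.960 + 34.918) / 8 = 279.2330 / 8 = 34.9041
R̄ = (0.190 + 0.187 + 0.186 + 0.235 + 0.268 + 0.130 + 0.111 + 0.057) / 8 = 1.3640 / 8 = 0.1705
LCL = X̄̄ − A₂·R̄ = 34.9041 − 0.577 × 0.1705 = 34.8057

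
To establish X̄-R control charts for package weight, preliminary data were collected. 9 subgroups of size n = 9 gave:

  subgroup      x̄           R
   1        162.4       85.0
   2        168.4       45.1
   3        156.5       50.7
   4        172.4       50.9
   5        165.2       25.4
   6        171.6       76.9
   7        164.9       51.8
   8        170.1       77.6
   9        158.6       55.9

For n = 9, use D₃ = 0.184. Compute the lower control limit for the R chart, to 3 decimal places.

10.617

R̄ = (85.0 + 45.1 + 50.7 + 50.9 + 25.4 + 76.9 + 51.8 + 77.6 + 55.9) / 9 = 519.3000 / 9 = 57.7000
LCL_R = D₃·R̄ = 0.184 × 57.7000 = 10.6168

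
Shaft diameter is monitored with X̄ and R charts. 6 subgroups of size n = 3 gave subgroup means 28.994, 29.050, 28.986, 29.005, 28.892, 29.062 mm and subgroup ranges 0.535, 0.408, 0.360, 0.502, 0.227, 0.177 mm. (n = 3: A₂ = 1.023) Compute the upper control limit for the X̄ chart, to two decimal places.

29.37

X̄̄ = (28.994 + 29.050 + 28.986 + 29.005 + 28.892 + 29.062) / 6 = 173.9890 / 6 = 28.9982
R̄ = (0.535 + 0.408 + 0.360 + 0.502 + 0.227 + 0.177) / 6 = 2.2090 / 6 = 0.3682
UCL = X̄̄ + A₂·R̄ = 28.9982 + 1.023 × 0.3682 = 29.3748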